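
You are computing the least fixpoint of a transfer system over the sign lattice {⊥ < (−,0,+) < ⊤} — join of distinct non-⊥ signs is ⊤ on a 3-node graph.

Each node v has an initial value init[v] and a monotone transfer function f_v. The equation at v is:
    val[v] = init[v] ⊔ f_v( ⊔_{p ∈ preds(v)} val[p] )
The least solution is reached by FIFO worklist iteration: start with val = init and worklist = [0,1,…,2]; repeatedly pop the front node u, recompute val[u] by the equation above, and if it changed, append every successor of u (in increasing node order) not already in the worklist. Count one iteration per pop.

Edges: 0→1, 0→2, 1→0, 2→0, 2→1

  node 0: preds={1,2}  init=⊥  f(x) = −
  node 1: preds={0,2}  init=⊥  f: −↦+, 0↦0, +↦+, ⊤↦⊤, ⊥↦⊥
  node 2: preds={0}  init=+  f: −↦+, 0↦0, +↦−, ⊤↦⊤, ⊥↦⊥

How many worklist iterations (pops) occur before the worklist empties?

4

Iteration log — 4 steps:
  step 1. node 0  ⊔preds=+  new=−  old=⊥  +wl: 
  step 2. node 1  ⊔preds=⊤  new=⊤  old=⊥  +wl: 0
  step 3. node 2  ⊔preds=−  new=+  stable
  step 4. node 0  ⊔preds=⊤  new=−  stable

Least fixpoint reached:
  node 0: −
  node 1: ⊤
  node 2: +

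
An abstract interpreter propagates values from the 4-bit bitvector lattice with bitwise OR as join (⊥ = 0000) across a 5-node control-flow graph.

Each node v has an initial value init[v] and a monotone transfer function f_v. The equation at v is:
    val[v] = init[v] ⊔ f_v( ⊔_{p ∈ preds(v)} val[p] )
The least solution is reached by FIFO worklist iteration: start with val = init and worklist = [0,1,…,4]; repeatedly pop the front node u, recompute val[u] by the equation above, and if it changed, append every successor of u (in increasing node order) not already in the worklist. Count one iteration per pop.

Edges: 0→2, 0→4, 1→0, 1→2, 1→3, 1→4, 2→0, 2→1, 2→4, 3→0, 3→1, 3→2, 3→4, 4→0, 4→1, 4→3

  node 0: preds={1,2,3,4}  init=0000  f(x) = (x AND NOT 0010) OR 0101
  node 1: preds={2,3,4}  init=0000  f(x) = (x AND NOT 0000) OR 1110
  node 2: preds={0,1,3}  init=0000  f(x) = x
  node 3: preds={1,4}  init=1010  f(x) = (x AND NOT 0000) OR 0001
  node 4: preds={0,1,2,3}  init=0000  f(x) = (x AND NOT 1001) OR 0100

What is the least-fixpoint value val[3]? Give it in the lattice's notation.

1111

Worklist (11 pops):
  #1 pop 0: in=1010 → 1101 (was 0000); enqueue []
  #2 pop 1: in=1010 → 1110 (was 0000); enqueue [0]
  #3 pop 2: in=1111 → 1111 (was 0000); enqueue [1]
  #4 pop 3: in=1110 → 1111 (was 1010); enqueue [2]
  #5 pop 4: in=1111 → 0110 (was 0000); enqueue [3]
  #6 pop 0: in=1111 → 1101 (no change)
  #7 pop 1: in=1111 → 1111 (was 1110); enqueue [0,4]
  #8 pop 2: in=1111 → 1111 (no change)
  #9 pop 3: in=1111 → 1111 (no change)
  #10 pop 0: in=1111 → 1101 (no change)
  #11 pop 4: in=1111 → 0110 (no change)

Fixpoint:
  val[0] = 1101
  val[1] = 1111
  val[2] = 1111
  val[3] = 1111
  val[4] = 0110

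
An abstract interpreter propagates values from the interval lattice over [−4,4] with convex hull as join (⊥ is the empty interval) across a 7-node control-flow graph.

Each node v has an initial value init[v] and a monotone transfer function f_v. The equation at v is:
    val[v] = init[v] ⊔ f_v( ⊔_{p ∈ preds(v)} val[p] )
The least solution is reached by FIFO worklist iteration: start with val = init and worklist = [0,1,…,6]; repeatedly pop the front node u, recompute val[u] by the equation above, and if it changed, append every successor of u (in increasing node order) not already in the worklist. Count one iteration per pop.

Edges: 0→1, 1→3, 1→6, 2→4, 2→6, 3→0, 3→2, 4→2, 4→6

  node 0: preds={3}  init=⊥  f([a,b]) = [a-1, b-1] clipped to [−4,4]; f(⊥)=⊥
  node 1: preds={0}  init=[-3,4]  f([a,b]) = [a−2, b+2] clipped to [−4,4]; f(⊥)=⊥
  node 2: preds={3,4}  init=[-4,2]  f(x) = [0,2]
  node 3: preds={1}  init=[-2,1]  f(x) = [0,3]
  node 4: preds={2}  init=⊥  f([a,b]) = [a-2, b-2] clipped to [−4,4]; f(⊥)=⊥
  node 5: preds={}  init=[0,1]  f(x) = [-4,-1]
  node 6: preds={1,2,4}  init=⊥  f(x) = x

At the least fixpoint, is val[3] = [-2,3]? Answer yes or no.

yes

Iteration log — 10 steps:
  step 1. node 0  ⊔preds=[-2,1]  new=[-3,0]  old=⊥  +wl: 
  step 2. node 1  ⊔preds=[-3,0]  new=[-4,4]  old=[-3,4]  +wl: 
  step 3. node 2  ⊔preds=[-2,1]  new=[-4,2]  stable
  step 4. node 3  ⊔preds=[-4,4]  new=[-2,3]  old=[-2,1]  +wl: 0,2
  step 5. node 4  ⊔preds=[-4,2]  new=[-4,0]  old=⊥  +wl: 
  step 6. node 5  ⊔preds=⊥  new=[-4,1]  old=[0,1]  +wl: 
  step 7. node 6  ⊔preds=[-4,4]  new=[-4,4]  old=⊥  +wl: 
  step 8. node 0  ⊔preds=[-2,3]  new=[-3,2]  old=[-3,0]  +wl: 1
  step 9. node 2  ⊔preds=[-4,3]  new=[-4,2]  stable
  step 10. node 1  ⊔preds=[-3,2]  new=[-4,4]  stable

Least fixpoint reached:
  node 0: [-3,2]
  node 1: [-4,4]
  node 2: [-4,2]
  node 3: [-2,3]
  node 4: [-4,0]
  node 5: [-4,1]
  node 6: [-4,4]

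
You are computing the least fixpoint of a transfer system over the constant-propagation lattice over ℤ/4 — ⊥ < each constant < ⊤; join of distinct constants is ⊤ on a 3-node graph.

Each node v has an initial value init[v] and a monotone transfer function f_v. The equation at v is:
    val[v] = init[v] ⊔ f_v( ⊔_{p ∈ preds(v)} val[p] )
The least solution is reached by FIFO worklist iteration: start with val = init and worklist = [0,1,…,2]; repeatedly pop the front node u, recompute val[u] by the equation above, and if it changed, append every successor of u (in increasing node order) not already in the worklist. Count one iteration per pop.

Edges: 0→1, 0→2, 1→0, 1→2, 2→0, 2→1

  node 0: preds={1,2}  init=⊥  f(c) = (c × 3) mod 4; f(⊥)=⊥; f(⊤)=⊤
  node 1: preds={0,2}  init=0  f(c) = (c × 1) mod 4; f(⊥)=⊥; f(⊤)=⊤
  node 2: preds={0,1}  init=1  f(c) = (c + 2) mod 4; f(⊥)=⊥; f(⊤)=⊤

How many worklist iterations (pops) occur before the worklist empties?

5

Trace (5 dequeues):
  [1] u=0 | in ⊤ | out ⊤ | prev ⊥ | push {}
  [2] u=1 | in ⊤ | out ⊤ | prev 0 | push {0}
  [3] u=2 | in ⊤ | out ⊤ | prev 1 | push {1}
  [4] u=0 | in ⊤ | out ⊤ | ==
  [5] u=1 | in ⊤ | out ⊤ | ==

Converged values:
  [0] ⊤
  [1] ⊤
  [2] ⊤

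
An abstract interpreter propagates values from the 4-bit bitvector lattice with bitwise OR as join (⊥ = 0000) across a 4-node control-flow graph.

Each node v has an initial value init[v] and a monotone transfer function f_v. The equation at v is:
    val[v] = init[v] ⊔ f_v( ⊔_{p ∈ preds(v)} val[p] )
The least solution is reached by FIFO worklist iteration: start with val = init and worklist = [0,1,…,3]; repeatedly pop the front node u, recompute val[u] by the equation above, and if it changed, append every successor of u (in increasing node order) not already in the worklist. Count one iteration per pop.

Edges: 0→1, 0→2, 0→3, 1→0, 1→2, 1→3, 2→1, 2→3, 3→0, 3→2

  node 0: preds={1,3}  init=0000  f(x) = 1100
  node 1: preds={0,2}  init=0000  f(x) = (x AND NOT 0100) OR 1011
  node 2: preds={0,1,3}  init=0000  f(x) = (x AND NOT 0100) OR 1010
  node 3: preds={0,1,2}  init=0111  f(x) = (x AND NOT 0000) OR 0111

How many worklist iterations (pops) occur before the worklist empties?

7

Worklist (7 pops):
  #1 pop 0: in=0111 → 1100 (was 0000); enqueue []
  #2 pop 1: in=1100 → 1011 (was 0000); enqueue [0]
  #3 pop 2: in=1111 → 1011 (was 0000); enqueue [1]
  #4 pop 3: in=1111 → 1111 (was 0111); enqueue [2]
  #5 pop 0: in=1111 → 1100 (no change)
  #6 pop 1: in=1111 → 1011 (no change)
  #7 pop 2: in=1111 → 1011 (no change)

Fixpoint:
  val[0] = 1100
  val[1] = 1011
  val[2] = 1011
  val[3] = 1111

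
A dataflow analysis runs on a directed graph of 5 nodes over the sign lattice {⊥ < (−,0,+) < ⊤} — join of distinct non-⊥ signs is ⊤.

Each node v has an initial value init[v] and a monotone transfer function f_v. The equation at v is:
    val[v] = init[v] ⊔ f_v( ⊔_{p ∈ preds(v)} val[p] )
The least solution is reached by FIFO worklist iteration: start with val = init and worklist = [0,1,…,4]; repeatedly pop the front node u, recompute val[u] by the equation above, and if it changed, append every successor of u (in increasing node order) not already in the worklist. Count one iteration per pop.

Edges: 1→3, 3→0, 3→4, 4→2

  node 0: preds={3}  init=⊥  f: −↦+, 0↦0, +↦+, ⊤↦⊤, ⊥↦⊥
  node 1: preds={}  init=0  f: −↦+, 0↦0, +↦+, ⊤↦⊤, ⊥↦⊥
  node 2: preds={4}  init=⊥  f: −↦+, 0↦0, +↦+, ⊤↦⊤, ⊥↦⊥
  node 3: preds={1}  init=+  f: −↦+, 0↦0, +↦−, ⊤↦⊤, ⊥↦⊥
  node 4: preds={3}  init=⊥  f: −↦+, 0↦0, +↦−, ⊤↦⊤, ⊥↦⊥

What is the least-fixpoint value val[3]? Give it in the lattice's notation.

⊤

Iteration log — 7 steps:
  step 1. node 0  ⊔preds=+  new=+  old=⊥  +wl: 
  step 2. node 1  ⊔preds=⊥  new=0  stable
  step 3. node 2  ⊔preds=⊥  new=⊥  stable
  step 4. node 3  ⊔preds=0  new=⊤  old=+  +wl: 0
  step 5. node 4  ⊔preds=⊤  new=⊤  old=⊥  +wl: 2
  step 6. node 0  ⊔preds=⊤  new=⊤  old=+  +wl: 
  step 7. node 2  ⊔preds=⊤  new=⊤  old=⊥  +wl: 

Least fixpoint reached:
  node 0: ⊤
  node 1: 0
  node 2: ⊤
  node 3: ⊤
  node 4: ⊤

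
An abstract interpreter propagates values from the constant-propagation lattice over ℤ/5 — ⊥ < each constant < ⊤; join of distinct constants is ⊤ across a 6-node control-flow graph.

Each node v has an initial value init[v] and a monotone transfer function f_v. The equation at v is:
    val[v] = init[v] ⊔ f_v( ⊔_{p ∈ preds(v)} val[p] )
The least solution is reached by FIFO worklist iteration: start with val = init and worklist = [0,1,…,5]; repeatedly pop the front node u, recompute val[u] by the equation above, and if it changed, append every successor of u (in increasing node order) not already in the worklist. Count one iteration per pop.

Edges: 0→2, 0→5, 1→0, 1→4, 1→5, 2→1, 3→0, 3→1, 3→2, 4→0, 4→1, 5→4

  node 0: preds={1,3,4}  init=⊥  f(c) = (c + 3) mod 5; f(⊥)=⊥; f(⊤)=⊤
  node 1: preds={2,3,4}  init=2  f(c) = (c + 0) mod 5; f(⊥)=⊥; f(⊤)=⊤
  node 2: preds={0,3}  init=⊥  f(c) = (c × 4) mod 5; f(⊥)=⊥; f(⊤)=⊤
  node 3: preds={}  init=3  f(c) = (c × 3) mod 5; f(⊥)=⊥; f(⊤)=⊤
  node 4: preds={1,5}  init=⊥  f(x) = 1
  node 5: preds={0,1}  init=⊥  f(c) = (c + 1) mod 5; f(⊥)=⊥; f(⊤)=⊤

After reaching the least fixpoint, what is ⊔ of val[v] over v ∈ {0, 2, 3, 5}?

Trace (9 dequeues):
  [1] u=0 | in ⊤ | out ⊤ | prev ⊥ | push {}
  [2] u=1 | in 3 | out ⊤ | prev 2 | push {0}
  [3] u=2 | in ⊤ | out ⊤ | prev ⊥ | push {1}
  [4] u=3 | in ⊥ | out 3 | ==
  [5] u=4 | in ⊤ | out 1 | prev ⊥ | push {}
  [6] u=5 | in ⊤ | out ⊤ | prev ⊥ | push {4}
  [7] u=0 | in ⊤ | out ⊤ | ==
  [8] u=1 | in ⊤ | out ⊤ | ==
  [9] u=4 | in ⊤ | out 1 | ==

Converged values:
  [0] ⊤
  [1] ⊤
  [2] ⊤
  [3] 3
  [4] 1
  [5] ⊤

⊤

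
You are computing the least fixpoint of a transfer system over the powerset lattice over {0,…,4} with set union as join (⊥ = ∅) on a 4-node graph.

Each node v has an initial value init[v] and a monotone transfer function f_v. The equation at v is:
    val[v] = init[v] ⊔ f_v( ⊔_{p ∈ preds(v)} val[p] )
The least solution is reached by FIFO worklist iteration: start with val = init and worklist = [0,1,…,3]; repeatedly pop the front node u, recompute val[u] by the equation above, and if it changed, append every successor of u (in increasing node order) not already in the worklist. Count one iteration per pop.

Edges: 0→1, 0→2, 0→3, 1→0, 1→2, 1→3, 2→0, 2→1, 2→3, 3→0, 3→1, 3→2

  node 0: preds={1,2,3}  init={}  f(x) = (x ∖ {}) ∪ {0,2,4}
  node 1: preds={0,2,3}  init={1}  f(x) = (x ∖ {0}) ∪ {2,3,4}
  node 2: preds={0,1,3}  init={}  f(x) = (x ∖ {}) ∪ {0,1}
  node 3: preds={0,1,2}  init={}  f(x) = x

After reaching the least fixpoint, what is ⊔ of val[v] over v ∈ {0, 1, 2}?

Trace (8 dequeues):
  [1] u=0 | in {1} | out {0,1,2,4} | prev {} | push {}
  [2] u=1 | in {0,1,2,4} | out {1,2,3,4} | prev {1} | push {0}
  [3] u=2 | in {0,1,2,3,4} | out {0,1,2,3,4} | prev {} | push {1}
  [4] u=3 | in {0,1,2,3,4} | out {0,1,2,3,4} | prev {} | push {2}
  [5] u=0 | in {0,1,2,3,4} | out {0,1,2,3,4} | prev {0,1,2,4} | push {3}
  [6] u=1 | in {0,1,2,3,4} | out {1,2,3,4} | ==
  [7] u=2 | in {0,1,2,3,4} | out {0,1,2,3,4} | ==
  [8] u=3 | in {0,1,2,3,4} | out {0,1,2,3,4} | ==

Converged values:
  [0] {0,1,2,3,4}
  [1] {1,2,3,4}
  [2] {0,1,2,3,4}
  [3] {0,1,2,3,4}

{0,1,2,3,4}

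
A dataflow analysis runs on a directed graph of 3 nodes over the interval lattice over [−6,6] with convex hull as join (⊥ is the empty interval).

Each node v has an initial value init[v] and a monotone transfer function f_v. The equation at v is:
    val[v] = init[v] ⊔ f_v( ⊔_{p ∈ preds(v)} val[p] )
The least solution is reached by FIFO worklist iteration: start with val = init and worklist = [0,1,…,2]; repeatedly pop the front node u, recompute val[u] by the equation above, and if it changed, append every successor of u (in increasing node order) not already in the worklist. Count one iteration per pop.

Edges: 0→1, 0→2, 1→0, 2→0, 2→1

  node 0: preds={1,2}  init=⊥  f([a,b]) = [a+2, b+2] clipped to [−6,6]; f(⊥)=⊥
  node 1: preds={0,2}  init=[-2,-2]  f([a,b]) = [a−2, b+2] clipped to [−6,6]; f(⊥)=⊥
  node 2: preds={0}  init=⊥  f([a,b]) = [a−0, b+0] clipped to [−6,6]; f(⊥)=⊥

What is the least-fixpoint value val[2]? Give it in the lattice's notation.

Worklist (11 pops):
  #1 pop 0: in=[-2,-2] → [0,0] (was ⊥); enqueue []
  #2 pop 1: in=[0,0] → [-2,2] (was [-2,-2]); enqueue [0]
  #3 pop 2: in=[0,0] → [0,0] (was ⊥); enqueue [1]
  #4 pop 0: in=[-2,2] → [0,4] (was [0,0]); enqueue [2]
  #5 pop 1: in=[0,4] → [-2,6] (was [-2,2]); enqueue [0]
  #6 pop 2: in=[0,4] → [0,4] (was [0,0]); enqueue [1]
  #7 pop 0: in=[-2,6] → [0,6] (was [0,4]); enqueue [2]
  #8 pop 1: in=[0,6] → [-2,6] (no change)
  #9 pop 2: in=[0,6] → [0,6] (was [0,4]); enqueue [0,1]
  #10 pop 0: in=[-2,6] → [0,6] (no change)
  #11 pop 1: in=[0,6] → [-2,6] (no change)

Fixpoint:
  val[0] = [0,6]
  val[1] = [-2,6]
  val[2] = [0,6]

[0,6]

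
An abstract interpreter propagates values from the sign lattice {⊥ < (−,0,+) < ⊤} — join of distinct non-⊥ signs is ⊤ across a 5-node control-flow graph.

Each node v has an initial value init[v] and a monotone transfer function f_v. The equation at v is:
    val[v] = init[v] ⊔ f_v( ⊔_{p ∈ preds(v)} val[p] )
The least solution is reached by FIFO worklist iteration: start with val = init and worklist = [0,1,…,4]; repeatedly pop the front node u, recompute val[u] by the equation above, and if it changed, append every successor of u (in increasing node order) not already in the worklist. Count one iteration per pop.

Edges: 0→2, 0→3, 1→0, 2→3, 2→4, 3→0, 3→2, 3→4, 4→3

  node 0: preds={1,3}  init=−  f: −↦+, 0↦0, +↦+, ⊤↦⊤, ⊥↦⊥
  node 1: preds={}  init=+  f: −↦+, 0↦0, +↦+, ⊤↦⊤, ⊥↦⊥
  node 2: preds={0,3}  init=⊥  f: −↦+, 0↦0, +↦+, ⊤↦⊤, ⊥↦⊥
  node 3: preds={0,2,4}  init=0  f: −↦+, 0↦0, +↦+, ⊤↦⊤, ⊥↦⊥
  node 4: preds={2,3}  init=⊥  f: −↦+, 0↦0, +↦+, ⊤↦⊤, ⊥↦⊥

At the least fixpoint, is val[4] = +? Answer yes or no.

Worklist (8 pops):
  #1 pop 0: in=⊤ → ⊤ (was −); enqueue []
  #2 pop 1: in=⊥ → + (no change)
  #3 pop 2: in=⊤ → ⊤ (was ⊥); enqueue []
  #4 pop 3: in=⊤ → ⊤ (was 0); enqueue [0,2]
  #5 pop 4: in=⊤ → ⊤ (was ⊥); enqueue [3]
  #6 pop 0: in=⊤ → ⊤ (no change)
  #7 pop 2: in=⊤ → ⊤ (no change)
  #8 pop 3: in=⊤ → ⊤ (no change)

Fixpoint:
  val[0] = ⊤
  val[1] = +
  val[2] = ⊤
  val[3] = ⊤
  val[4] = ⊤

no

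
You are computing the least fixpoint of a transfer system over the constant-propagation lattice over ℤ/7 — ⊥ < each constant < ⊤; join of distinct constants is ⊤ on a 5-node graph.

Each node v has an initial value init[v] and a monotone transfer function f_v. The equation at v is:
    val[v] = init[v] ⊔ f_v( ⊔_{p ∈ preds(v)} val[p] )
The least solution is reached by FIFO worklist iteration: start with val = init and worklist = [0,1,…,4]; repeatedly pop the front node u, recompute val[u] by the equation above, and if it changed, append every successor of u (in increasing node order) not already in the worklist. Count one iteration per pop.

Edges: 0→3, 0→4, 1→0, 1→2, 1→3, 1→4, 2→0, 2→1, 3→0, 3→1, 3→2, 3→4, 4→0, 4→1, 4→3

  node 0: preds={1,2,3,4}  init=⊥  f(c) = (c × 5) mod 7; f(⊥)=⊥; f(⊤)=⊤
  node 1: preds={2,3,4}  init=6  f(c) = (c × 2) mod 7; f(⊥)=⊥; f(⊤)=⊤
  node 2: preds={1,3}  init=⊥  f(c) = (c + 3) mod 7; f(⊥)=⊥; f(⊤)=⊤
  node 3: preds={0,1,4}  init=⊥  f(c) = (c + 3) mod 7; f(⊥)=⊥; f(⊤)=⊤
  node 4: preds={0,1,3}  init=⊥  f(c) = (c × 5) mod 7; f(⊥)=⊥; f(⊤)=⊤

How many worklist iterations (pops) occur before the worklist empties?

Worklist (12 pops):
  #1 pop 0: in=6 → 2 (was ⊥); enqueue []
  #2 pop 1: in=⊥ → 6 (no change)
  #3 pop 2: in=6 → 2 (was ⊥); enqueue [0,1]
  #4 pop 3: in=⊤ → ⊤ (was ⊥); enqueue [2]
  #5 pop 4: in=⊤ → ⊤ (was ⊥); enqueue [3]
  #6 pop 0: in=⊤ → ⊤ (was 2); enqueue [4]
  #7 pop 1: in=⊤ → ⊤ (was 6); enqueue [0]
  #8 pop 2: in=⊤ → ⊤ (was 2); enqueue [1]
  #9 pop 3: in=⊤ → ⊤ (no change)
  #10 pop 4: in=⊤ → ⊤ (no change)
  #11 pop 0: in=⊤ → ⊤ (no change)
  #12 pop 1: in=⊤ → ⊤ (no change)

Fixpoint:
  val[0] = ⊤
  val[1] = ⊤
  val[2] = ⊤
  val[3] = ⊤
  val[4] = ⊤

12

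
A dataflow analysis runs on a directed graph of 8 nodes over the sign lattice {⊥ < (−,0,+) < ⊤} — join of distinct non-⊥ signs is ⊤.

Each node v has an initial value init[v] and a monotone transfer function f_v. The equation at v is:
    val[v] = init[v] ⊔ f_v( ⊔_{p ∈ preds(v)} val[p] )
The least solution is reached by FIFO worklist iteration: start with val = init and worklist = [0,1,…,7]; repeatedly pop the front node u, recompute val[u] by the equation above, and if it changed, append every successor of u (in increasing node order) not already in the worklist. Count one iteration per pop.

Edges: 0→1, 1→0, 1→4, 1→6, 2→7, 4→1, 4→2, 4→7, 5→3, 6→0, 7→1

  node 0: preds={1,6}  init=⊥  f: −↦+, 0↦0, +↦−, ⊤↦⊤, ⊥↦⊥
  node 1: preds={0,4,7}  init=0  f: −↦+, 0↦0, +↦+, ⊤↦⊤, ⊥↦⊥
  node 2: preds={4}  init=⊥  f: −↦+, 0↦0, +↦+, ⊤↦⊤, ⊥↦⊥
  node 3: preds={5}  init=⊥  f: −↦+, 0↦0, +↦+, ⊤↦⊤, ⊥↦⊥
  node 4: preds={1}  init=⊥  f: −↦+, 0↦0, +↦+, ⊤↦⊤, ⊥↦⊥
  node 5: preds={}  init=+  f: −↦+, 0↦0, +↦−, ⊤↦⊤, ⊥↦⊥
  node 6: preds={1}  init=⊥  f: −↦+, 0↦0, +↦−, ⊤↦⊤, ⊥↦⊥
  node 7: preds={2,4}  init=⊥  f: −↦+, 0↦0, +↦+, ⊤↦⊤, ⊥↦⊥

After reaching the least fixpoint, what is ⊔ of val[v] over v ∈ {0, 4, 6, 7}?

0

Trace (12 dequeues):
  [1] u=0 | in 0 | out 0 | prev ⊥ | push {}
  [2] u=1 | in 0 | out 0 | ==
  [3] u=2 | in ⊥ | out ⊥ | ==
  [4] u=3 | in + | out + | prev ⊥ | push {}
  [5] u=4 | in 0 | out 0 | prev ⊥ | push {1,2}
  [6] u=5 | in ⊥ | out + | ==
  [7] u=6 | in 0 | out 0 | prev ⊥ | push {0}
  [8] u=7 | in 0 | out 0 | prev ⊥ | push {}
  [9] u=1 | in 0 | out 0 | ==
  [10] u=2 | in 0 | out 0 | prev ⊥ | push {7}
  [11] u=0 | in 0 | out 0 | ==
  [12] u=7 | in 0 | out 0 | ==

Converged values:
  [0] 0
  [1] 0
  [2] 0
  [3] +
  [4] 0
  [5] +
  [6] 0
  [7] 0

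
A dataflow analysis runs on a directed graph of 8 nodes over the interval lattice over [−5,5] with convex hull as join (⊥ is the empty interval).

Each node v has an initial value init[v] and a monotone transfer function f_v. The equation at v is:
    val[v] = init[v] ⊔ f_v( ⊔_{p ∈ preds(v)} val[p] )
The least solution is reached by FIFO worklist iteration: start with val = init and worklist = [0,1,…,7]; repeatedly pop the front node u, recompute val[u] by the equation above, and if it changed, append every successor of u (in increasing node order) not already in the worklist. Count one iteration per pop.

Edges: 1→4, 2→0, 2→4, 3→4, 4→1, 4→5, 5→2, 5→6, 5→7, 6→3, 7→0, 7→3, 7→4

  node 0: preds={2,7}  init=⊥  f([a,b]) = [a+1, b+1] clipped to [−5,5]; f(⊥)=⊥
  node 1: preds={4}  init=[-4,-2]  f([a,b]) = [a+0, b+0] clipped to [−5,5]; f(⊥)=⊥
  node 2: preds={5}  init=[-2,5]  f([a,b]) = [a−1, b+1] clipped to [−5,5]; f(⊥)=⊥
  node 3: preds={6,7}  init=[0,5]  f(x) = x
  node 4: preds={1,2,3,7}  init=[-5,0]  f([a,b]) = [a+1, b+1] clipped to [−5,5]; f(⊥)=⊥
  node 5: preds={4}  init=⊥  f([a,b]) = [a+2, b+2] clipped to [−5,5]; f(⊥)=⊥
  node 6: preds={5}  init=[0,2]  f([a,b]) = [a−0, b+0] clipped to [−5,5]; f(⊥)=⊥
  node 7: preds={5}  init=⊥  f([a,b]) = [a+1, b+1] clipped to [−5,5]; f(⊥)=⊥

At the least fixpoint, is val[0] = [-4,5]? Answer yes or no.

Iteration log — 13 steps:
  step 1. node 0  ⊔preds=[-2,5]  new=[-1,5]  old=⊥  +wl: 
  step 2. node 1  ⊔preds=[-5,0]  new=[-5,0]  old=[-4,-2]  +wl: 
  step 3. node 2  ⊔preds=⊥  new=[-2,5]  stable
  step 4. node 3  ⊔preds=[0,2]  new=[0,5]  stable
  step 5. node 4  ⊔preds=[-5,5]  new=[-5,5]  old=[-5,0]  +wl: 1
  step 6. node 5  ⊔preds=[-5,5]  new=[-3,5]  old=⊥  +wl: 2
  step 7. node 6  ⊔preds=[-3,5]  new=[-3,5]  old=[0,2]  +wl: 3
  step 8. node 7  ⊔preds=[-3,5]  new=[-2,5]  old=⊥  +wl: 0,4
  step 9. node 1  ⊔preds=[-5,5]  new=[-5,5]  old=[-5,0]  +wl: 
  step 10. node 2  ⊔preds=[-3,5]  new=[-4,5]  old=[-2,5]  +wl: 
  step 11. node 3  ⊔preds=[-3,5]  new=[-3,5]  old=[0,5]  +wl: 
  step 12. node 0  ⊔preds=[-4,5]  new=[-3,5]  old=[-1,5]  +wl: 
  step 13. node 4  ⊔preds=[-5,5]  new=[-5,5]  stable

Least fixpoint reached:
  node 0: [-3,5]
  node 1: [-5,5]
  node 2: [-4,5]
  node 3: [-3,5]
  node 4: [-5,5]
  node 5: [-3,5]
  node 6: [-3,5]
  node 7: [-2,5]

no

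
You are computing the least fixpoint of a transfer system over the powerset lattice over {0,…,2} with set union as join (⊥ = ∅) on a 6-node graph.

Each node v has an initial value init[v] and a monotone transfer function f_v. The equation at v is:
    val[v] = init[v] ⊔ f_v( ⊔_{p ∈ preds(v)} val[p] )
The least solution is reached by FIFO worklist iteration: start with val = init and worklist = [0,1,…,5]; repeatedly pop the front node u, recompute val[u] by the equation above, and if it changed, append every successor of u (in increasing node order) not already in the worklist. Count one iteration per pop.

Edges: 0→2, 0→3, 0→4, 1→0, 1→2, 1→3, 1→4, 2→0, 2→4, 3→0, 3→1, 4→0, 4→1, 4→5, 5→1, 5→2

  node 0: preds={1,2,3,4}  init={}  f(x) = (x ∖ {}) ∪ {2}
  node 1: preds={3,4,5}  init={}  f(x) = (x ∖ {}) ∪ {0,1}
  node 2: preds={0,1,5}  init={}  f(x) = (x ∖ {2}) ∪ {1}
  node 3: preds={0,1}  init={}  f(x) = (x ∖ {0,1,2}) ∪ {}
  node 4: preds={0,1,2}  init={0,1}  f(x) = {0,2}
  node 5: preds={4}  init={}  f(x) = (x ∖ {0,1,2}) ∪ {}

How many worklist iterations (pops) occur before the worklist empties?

Trace (12 dequeues):
  [1] u=0 | in {0,1} | out {0,1,2} | prev {} | push {}
  [2] u=1 | in {0,1} | out {0,1} | prev {} | push {0}
  [3] u=2 | in {0,1,2} | out {0,1} | prev {} | push {}
  [4] u=3 | in {0,1,2} | out {} | ==
  [5] u=4 | in {0,1,2} | out {0,1,2} | prev {0,1} | push {1}
  [6] u=5 | in {0,1,2} | out {} | ==
  [7] u=0 | in {0,1,2} | out {0,1,2} | ==
  [8] u=1 | in {0,1,2} | out {0,1,2} | prev {0,1} | push {0,2,3,4}
  [9] u=0 | in {0,1,2} | out {0,1,2} | ==
  [10] u=2 | in {0,1,2} | out {0,1} | ==
  [11] u=3 | in {0,1,2} | out {} | ==
  [12] u=4 | in {0,1,2} | out {0,1,2} | ==

Converged values:
  [0] {0,1,2}
  [1] {0,1,2}
  [2] {0,1}
  [3] {}
  [4] {0,1,2}
  [5] {}

12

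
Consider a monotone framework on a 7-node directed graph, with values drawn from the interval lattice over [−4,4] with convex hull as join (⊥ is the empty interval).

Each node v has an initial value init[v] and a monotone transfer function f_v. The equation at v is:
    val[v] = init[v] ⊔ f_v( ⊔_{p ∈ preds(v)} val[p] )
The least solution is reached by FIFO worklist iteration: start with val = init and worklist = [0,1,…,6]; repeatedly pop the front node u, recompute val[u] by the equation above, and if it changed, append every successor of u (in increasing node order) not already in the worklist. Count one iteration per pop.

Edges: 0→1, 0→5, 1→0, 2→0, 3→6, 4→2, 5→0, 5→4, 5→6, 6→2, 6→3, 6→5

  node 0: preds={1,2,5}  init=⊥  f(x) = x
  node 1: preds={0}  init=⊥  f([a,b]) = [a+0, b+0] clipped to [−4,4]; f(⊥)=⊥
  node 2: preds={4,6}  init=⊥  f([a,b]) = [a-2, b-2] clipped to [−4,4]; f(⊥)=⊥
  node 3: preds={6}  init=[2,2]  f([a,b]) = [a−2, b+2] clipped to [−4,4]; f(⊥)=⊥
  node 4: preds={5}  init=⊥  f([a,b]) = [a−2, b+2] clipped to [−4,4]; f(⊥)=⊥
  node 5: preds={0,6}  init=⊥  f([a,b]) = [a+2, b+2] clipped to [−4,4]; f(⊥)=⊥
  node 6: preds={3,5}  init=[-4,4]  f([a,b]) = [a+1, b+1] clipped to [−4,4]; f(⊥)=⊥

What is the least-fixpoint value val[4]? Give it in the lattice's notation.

[-4,4]

Worklist (13 pops):
  #1 pop 0: in=⊥ → ⊥ (no change)
  #2 pop 1: in=⊥ → ⊥ (no change)
  #3 pop 2: in=[-4,4] → [-4,2] (was ⊥); enqueue [0]
  #4 pop 3: in=[-4,4] → [-4,4] (was [2,2]); enqueue []
  #5 pop 4: in=⊥ → ⊥ (no change)
  #6 pop 5: in=[-4,4] → [-2,4] (was ⊥); enqueue [4]
  #7 pop 6: in=[-4,4] → [-4,4] (no change)
  #8 pop 0: in=[-4,4] → [-4,4] (was ⊥); enqueue [1,5]
  #9 pop 4: in=[-2,4] → [-4,4] (was ⊥); enqueue [2]
  #10 pop 1: in=[-4,4] → [-4,4] (was ⊥); enqueue [0]
  #11 pop 5: in=[-4,4] → [-2,4] (no change)
  #12 pop 2: in=[-4,4] → [-4,2] (no change)
  #13 pop 0: in=[-4,4] → [-4,4] (no change)

Fixpoint:
  val[0] = [-4,4]
  val[1] = [-4,4]
  val[2] = [-4,2]
  val[3] = [-4,4]
  val[4] = [-4,4]
  val[5] = [-2,4]
  val[6] = [-4,4]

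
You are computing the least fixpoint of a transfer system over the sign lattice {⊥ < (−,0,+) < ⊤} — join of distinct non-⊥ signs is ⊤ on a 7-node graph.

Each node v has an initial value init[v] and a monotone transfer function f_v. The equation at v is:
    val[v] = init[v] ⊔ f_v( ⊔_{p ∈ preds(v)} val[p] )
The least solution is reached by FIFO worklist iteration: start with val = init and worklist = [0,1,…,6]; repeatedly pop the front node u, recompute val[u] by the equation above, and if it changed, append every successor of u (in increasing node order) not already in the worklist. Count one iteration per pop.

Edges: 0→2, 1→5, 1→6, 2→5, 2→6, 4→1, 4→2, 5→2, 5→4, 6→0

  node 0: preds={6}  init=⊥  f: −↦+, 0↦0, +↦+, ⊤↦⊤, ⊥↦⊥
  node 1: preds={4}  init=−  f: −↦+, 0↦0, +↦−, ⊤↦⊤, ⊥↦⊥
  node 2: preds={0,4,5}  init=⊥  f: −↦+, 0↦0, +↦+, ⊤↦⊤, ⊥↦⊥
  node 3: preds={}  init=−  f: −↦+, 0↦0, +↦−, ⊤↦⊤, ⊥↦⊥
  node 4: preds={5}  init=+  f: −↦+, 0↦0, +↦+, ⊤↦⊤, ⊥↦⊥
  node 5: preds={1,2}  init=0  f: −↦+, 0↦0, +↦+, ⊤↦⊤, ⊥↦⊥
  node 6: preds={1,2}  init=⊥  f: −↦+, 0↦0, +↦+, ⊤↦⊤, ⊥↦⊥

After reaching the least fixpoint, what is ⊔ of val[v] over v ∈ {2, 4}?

⊤

Iteration log — 14 steps:
  step 1. node 0  ⊔preds=⊥  new=⊥  stable
  step 2. node 1  ⊔preds=+  new=−  stable
  step 3. node 2  ⊔preds=⊤  new=⊤  old=⊥  +wl: 
  step 4. node 3  ⊔preds=⊥  new=−  stable
  step 5. node 4  ⊔preds=0  new=⊤  old=+  +wl: 1,2
  step 6. node 5  ⊔preds=⊤  new=⊤  old=0  +wl: 4
  step 7. node 6  ⊔preds=⊤  new=⊤  old=⊥  +wl: 0
  step 8. node 1  ⊔preds=⊤  new=⊤  old=−  +wl: 5,6
  step 9. node 2  ⊔preds=⊤  new=⊤  stable
  step 10. node 4  ⊔preds=⊤  new=⊤  stable
  step 11. node 0  ⊔preds=⊤  new=⊤  old=⊥  +wl: 2
  step 12. node 5  ⊔preds=⊤  new=⊤  stable
  step 13. node 6  ⊔preds=⊤  new=⊤  stable
  step 14. node 2  ⊔preds=⊤  new=⊤  stable

Least fixpoint reached:
  node 0: ⊤
  node 1: ⊤
  node 2: ⊤
  node 3: −
  node 4: ⊤
  node 5: ⊤
  node 6: ⊤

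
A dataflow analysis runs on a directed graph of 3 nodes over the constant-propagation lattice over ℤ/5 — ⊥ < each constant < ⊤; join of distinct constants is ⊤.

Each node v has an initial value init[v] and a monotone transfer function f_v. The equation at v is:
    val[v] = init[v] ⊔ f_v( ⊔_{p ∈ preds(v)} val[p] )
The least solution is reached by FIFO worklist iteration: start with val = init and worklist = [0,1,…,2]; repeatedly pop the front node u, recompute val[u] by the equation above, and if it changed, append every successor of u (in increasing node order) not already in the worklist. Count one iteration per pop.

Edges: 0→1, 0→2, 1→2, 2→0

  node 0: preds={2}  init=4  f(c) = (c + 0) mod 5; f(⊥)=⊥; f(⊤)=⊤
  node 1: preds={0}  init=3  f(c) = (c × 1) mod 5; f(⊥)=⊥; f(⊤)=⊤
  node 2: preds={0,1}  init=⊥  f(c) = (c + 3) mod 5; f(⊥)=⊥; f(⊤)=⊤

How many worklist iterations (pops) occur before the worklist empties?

6

Iteration log — 6 steps:
  step 1. node 0  ⊔preds=⊥  new=4  stable
  step 2. node 1  ⊔preds=4  new=⊤  old=3  +wl: 
  step 3. node 2  ⊔preds=⊤  new=⊤  old=⊥  +wl: 0
  step 4. node 0  ⊔preds=⊤  new=⊤  old=4  +wl: 1,2
  step 5. node 1  ⊔preds=⊤  new=⊤  stable
  step 6. node 2  ⊔preds=⊤  new=⊤  stable

Least fixpoint reached:
  node 0: ⊤
  node 1: ⊤
  node 2: ⊤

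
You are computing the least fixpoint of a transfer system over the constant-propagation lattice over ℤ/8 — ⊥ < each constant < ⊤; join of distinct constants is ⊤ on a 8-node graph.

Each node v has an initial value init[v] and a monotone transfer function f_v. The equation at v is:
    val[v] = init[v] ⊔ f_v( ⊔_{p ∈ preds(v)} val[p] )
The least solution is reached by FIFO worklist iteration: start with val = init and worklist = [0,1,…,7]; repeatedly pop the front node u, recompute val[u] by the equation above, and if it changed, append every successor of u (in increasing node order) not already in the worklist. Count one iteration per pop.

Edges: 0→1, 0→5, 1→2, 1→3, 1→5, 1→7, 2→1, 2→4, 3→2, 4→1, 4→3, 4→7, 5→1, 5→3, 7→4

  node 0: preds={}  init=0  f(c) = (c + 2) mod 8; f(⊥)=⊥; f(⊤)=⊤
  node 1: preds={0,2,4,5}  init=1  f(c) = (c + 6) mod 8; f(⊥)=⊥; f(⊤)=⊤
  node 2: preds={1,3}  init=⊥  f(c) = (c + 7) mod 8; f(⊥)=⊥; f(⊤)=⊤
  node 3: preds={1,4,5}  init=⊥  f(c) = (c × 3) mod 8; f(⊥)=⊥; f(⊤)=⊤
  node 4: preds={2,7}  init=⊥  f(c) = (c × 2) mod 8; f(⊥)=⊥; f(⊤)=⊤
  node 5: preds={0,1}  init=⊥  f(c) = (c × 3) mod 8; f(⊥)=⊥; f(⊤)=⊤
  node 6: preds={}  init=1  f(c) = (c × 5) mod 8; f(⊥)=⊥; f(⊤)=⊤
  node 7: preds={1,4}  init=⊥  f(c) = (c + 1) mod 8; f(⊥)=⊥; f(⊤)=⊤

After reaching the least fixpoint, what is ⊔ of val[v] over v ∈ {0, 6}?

⊤

Trace (12 dequeues):
  [1] u=0 | in ⊥ | out 0 | ==
  [2] u=1 | in 0 | out ⊤ | prev 1 | push {}
  [3] u=2 | in ⊤ | out ⊤ | prev ⊥ | push {1}
  [4] u=3 | in ⊤ | out ⊤ | prev ⊥ | push {2}
  [5] u=4 | in ⊤ | out ⊤ | prev ⊥ | push {3}
  [6] u=5 | in ⊤ | out ⊤ | prev ⊥ | push {}
  [7] u=6 | in ⊥ | out 1 | ==
  [8] u=7 | in ⊤ | out ⊤ | prev ⊥ | push {4}
  [9] u=1 | in ⊤ | out ⊤ | ==
  [10] u=2 | in ⊤ | out ⊤ | ==
  [11] u=3 | in ⊤ | out ⊤ | ==
  [12] u=4 | in ⊤ | out ⊤ | ==

Converged values:
  [0] 0
  [1] ⊤
  [2] ⊤
  [3] ⊤
  [4] ⊤
  [5] ⊤
  [6] 1
  [7] ⊤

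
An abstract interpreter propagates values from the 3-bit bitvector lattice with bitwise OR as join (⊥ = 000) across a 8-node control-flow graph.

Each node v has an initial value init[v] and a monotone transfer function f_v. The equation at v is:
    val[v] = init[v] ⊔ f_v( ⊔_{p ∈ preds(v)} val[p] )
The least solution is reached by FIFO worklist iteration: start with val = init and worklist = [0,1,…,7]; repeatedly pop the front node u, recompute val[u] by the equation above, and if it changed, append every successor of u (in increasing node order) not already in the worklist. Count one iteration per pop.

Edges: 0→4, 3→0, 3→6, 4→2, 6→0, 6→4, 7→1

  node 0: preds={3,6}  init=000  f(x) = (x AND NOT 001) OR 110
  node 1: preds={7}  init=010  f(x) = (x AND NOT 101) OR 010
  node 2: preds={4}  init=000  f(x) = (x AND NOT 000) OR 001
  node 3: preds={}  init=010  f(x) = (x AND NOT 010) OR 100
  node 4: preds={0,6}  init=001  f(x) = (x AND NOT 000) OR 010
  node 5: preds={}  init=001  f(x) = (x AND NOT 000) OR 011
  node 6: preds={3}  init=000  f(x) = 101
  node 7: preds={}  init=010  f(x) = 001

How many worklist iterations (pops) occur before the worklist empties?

Iteration log — 12 steps:
  step 1. node 0  ⊔preds=010  new=110  old=000  +wl: 
  step 2. node 1  ⊔preds=010  new=010  stable
  step 3. node 2  ⊔preds=001  new=001  old=000  +wl: 
  step 4. node 3  ⊔preds=000  new=110  old=010  +wl: 0
  step 5. node 4  ⊔preds=110  new=111  old=001  +wl: 2
  step 6. node 5  ⊔preds=000  new=011  old=001  +wl: 
  step 7. node 6  ⊔preds=110  new=101  old=000  +wl: 4
  step 8. node 7  ⊔preds=000  new=011  old=010  +wl: 1
  step 9. node 0  ⊔preds=111  new=110  stable
  step 10. node 2  ⊔preds=111  new=111  old=001  +wl: 
  step 11. node 4  ⊔preds=111  new=111  stable
  step 12. node 1  ⊔preds=011  new=010  stable

Least fixpoint reached:
  node 0: 110
  node 1: 010
  node 2: 111
  node 3: 110
  node 4: 111
  node 5: 011
  node 6: 101
  node 7: 011

12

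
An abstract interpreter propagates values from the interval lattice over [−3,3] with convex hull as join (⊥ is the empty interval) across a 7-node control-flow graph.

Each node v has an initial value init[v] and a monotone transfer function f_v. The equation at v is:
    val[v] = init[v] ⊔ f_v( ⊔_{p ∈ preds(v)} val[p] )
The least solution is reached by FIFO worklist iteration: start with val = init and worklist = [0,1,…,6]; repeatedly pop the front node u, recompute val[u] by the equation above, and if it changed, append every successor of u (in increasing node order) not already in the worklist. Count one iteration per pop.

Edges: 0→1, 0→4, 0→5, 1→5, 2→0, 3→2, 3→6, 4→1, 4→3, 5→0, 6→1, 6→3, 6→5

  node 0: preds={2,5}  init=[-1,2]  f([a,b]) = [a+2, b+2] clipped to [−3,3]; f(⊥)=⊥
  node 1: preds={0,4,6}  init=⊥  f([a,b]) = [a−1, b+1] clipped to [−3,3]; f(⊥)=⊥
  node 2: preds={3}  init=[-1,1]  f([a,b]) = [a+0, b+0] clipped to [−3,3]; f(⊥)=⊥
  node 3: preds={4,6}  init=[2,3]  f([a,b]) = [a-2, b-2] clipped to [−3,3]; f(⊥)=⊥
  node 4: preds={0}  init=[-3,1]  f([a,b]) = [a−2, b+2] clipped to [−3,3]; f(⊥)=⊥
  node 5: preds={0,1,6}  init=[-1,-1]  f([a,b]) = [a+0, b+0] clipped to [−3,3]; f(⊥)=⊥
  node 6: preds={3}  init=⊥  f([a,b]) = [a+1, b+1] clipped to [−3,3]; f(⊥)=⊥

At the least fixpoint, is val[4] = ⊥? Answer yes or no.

Trace (13 dequeues):
  [1] u=0 | in [-1,1] | out [-1,3] | prev [-1,2] | push {}
  [2] u=1 | in [-3,3] | out [-3,3] | prev ⊥ | push {}
  [3] u=2 | in [2,3] | out [-1,3] | prev [-1,1] | push {0}
  [4] u=3 | in [-3,1] | out [-3,3] | prev [2,3] | push {2}
  [5] u=4 | in [-1,3] | out [-3,3] | prev [-3,1] | push {1,3}
  [6] u=5 | in [-3,3] | out [-3,3] | prev [-1,-1] | push {}
  [7] u=6 | in [-3,3] | out [-2,3] | prev ⊥ | push {5}
  [8] u=0 | in [-3,3] | out [-1,3] | ==
  [9] u=2 | in [-3,3] | out [-3,3] | prev [-1,3] | push {0}
  [10] u=1 | in [-3,3] | out [-3,3] | ==
  [11] u=3 | in [-3,3] | out [-3,3] | ==
  [12] u=5 | in [-3,3] | out [-3,3] | ==
  [13] u=0 | in [-3,3] | out [-1,3] | ==

Converged values:
  [0] [-1,3]
  [1] [-3,3]
  [2] [-3,3]
  [3] [-3,3]
  [4] [-3,3]
  [5] [-3,3]
  [6] [-2,3]

no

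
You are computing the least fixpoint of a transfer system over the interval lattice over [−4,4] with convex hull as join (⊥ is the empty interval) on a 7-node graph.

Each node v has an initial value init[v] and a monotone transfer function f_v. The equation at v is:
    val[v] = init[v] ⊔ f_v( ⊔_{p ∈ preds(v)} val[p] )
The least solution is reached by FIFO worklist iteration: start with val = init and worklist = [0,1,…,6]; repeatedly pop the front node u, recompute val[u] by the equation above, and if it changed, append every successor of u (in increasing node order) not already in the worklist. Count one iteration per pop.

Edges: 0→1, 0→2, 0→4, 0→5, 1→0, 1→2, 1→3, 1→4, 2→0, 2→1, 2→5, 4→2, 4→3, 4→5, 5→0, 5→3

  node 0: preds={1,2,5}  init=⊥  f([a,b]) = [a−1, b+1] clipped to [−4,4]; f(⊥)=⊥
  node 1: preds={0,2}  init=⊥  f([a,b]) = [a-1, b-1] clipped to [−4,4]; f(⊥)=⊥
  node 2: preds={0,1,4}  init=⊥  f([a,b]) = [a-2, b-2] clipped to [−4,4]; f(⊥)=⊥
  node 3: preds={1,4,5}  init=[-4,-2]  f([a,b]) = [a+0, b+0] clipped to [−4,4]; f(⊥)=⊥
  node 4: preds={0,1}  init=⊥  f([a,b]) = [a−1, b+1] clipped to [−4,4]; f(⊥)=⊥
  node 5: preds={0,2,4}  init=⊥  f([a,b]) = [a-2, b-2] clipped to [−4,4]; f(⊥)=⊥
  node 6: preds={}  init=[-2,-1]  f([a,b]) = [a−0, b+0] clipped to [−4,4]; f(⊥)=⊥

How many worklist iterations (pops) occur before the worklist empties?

Worklist (7 pops):
  #1 pop 0: in=⊥ → ⊥ (no change)
  #2 pop 1: in=⊥ → ⊥ (no change)
  #3 pop 2: in=⊥ → ⊥ (no change)
  #4 pop 3: in=⊥ → [-4,-2] (no change)
  #5 pop 4: in=⊥ → ⊥ (no change)
  #6 pop 5: in=⊥ → ⊥ (no change)
  #7 pop 6: in=⊥ → [-2,-1] (no change)

Fixpoint:
  val[0] = ⊥
  val[1] = ⊥
  val[2] = ⊥
  val[3] = [-4,-2]
  val[4] = ⊥
  val[5] = ⊥
  val[6] = [-2,-1]

7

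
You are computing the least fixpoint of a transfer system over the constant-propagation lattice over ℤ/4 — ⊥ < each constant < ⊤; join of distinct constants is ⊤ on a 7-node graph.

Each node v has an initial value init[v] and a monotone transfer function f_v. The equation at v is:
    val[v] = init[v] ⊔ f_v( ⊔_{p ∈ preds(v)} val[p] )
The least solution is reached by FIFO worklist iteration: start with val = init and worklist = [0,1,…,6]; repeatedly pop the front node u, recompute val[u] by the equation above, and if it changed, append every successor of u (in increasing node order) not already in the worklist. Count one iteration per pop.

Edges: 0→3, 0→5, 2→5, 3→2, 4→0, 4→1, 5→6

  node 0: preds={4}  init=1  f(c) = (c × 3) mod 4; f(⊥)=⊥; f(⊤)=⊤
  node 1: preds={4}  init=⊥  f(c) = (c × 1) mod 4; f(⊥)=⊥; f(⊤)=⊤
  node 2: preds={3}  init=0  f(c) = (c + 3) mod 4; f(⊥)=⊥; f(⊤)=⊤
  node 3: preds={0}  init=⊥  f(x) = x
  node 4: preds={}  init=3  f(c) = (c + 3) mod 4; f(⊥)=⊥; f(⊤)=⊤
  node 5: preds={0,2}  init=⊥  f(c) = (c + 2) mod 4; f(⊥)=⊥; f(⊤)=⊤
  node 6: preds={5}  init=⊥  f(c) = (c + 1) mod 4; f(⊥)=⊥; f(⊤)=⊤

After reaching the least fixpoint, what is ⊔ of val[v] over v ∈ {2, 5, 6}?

⊤

Trace (8 dequeues):
  [1] u=0 | in 3 | out 1 | ==
  [2] u=1 | in 3 | out 3 | prev ⊥ | push {}
  [3] u=2 | in ⊥ | out 0 | ==
  [4] u=3 | in 1 | out 1 | prev ⊥ | push {2}
  [5] u=4 | in ⊥ | out 3 | ==
  [6] u=5 | in ⊤ | out ⊤ | prev ⊥ | push {}
  [7] u=6 | in ⊤ | out ⊤ | prev ⊥ | push {}
  [8] u=2 | in 1 | out 0 | ==

Converged values:
  [0] 1
  [1] 3
  [2] 0
  [3] 1
  [4] 3
  [5] ⊤
  [6] ⊤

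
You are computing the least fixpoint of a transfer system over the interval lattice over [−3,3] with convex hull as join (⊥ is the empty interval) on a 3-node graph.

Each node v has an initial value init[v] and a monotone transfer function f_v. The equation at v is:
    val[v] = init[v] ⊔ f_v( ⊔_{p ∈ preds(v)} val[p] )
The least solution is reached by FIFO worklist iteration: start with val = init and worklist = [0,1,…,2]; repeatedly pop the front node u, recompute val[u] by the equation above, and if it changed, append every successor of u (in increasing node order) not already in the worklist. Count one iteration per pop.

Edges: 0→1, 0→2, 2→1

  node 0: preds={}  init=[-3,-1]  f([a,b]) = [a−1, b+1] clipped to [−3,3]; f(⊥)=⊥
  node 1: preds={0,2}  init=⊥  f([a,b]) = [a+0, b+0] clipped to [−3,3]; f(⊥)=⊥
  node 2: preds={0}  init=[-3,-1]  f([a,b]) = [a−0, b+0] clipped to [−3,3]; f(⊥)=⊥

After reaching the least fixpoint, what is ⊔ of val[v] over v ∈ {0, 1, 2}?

Trace (3 dequeues):
  [1] u=0 | in ⊥ | out [-3,-1] | ==
  [2] u=1 | in [-3,-1] | out [-3,-1] | prev ⊥ | push {}
  [3] u=2 | in [-3,-1] | out [-3,-1] | ==

Converged values:
  [0] [-3,-1]
  [1] [-3,-1]
  [2] [-3,-1]

[-3,-1]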